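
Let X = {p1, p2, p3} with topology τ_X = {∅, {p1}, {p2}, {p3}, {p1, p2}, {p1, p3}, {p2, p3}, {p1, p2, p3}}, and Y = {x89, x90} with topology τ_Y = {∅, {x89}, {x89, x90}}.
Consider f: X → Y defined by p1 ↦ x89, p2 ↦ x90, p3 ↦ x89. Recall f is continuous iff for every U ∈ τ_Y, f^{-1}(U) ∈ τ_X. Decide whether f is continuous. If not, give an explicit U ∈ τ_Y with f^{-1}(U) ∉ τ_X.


f IS continuous.

Compute f^{-1}(U) for each U ∈ τ_Y:
  U = ∅: f^{-1}(U) = ∅ ∈ τ_X ✓.
  U = {x89}: f^{-1}(U) = {p1, p3} ∈ τ_X ✓.
  U = {x89, x90}: f^{-1}(U) = {p1, p2, p3} ∈ τ_X ✓.
Every preimage lies in τ_X, so f IS continuous.


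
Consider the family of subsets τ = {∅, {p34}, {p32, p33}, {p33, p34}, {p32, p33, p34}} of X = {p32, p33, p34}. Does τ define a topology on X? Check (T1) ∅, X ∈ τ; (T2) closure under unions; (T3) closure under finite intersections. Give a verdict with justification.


τ is NOT a topology on X.

Axiom (T1): ∅ ∈ τ? Yes; X ∈ τ? Yes.
Axiom (T2/T3): check pairwise unions and intersections of members of τ.
Counterexample for (T3): {p32, p33} ∩ {p33, p34} = {p33} ∉ τ. Therefore τ is NOT a topology.


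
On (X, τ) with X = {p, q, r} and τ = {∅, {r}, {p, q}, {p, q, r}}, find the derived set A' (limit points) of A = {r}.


A' = ∅

For each x ∈ X, list the open sets U ∈ τ with x ∈ U, then check whether U ∩ (A ∖ {x}) ≠ ∅ for every such U.
  x = p: open {p, q} ∋ x has {p, q} ∩ (A ∖ {p}) = ∅, so x is NOT a limit point.
  x = q: open {p, q} ∋ x has {p, q} ∩ (A ∖ {q}) = ∅, so x is NOT a limit point.
  x = r: open {r} ∋ x has {r} ∩ (A ∖ {r}) = ∅, so x is NOT a limit point.
Collecting: A' = ∅.


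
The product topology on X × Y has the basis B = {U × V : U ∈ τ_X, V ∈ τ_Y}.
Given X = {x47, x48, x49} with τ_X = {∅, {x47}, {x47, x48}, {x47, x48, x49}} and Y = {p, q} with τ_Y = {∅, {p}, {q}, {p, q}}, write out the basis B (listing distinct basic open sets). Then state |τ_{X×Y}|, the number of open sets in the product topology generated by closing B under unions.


Basis B = {∅ × ∅, {x47} × {p}, {x47} × {q}, {x47} × {p, q}, {x47, x48} × {p}, {x47, x48} × {q}, {x47, x48, x49} × {p}, {x47, x48, x49} × {q}, {x47, x48} × {p, q}, {x47, x48, x49} × {p, q}}; |τ_{X×Y}| = 16.

Enumerate products U × V with U ∈ τ_X, V ∈ τ_Y (deduplicated):
  ∅ × ∅ = {} (∅)
  {x47} × {p} = {(x47,p)}
  {x47} × {q} = {(x47,q)}
  {x47} × {p, q} = {(x47,p), (x47,q)}
  {x47, x48} × {p} = {(x47,p), (x48,p)}
  {x47, x48} × {q} = {(x47,q), (x48,q)}
  {x47, x48, x49} × {p} = {(x47,p), (x48,p), (x49,p)}
  {x47, x48, x49} × {q} = {(x47,q), (x48,q), (x49,q)}
  {x47, x48} × {p, q} = {(x47,p), (x47,q), (x48,p), (x48,q)}
  {x47, x48, x49} × {p, q} = {(x47,p), (x47,q), (x48,p), (x48,q), (x49,p), (x49,q)}
These 10 distinct sets form the basis B.
Close under arbitrary unions to get τ_{X×Y}; counting gives |τ_{X×Y}| = 16.


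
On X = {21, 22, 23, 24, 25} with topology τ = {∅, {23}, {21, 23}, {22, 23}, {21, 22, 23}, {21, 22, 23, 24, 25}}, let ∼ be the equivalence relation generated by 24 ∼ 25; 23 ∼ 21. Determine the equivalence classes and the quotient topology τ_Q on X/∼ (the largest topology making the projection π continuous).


X/∼ = {[21=23], [22], [24=25]}; |τ_Q| = 4.

Equivalence classes: [21=23], [22], [24=25].
Quotient map π: X → X/∼ sends 21 ↦ [21=23], 22 ↦ [22], 23 ↦ [21=23], 24 ↦ [24=25], 25 ↦ [24=25].
For each subset V ⊆ X/∼, compute π^{-1}(V) ⊆ X and check whether π^{-1}(V) ∈ τ. V is open in τ_Q iff π^{-1}(V) ∈ τ.
  V = {}: π^{-1}(V) = ∅ ∈ τ ✓.
  V = {[21=23]}: π^{-1}(V) = {21, 23} ∈ τ ✓.
  V = {[22]}: π^{-1}(V) = {22} ∉ τ ✗.
  V = {[21=23], [22]}: π^{-1}(V) = {21, 22, 23} ∈ τ ✓.
  V = {[24=25]}: π^{-1}(V) = {24, 25} ∉ τ ✗.
  V = {[21=23], [24=25]}: π^{-1}(V) = {21, 23, 24, 25} ∉ τ ✗.
  V = {[22], [24=25]}: π^{-1}(V) = {22, 24, 25} ∉ τ ✗.
  V = {[21=23], [22], [24=25]}: π^{-1}(V) = {21, 22, 23, 24, 25} ∈ τ ✓.
Open sets in the quotient: τ_Q = {{}, {[21=23]}, {[21=23], [22]}, {[21=23], [22], [24=25]}} (4 elements).


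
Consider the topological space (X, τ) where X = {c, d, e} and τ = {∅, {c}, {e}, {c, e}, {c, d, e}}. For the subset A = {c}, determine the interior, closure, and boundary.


int(A) = {c}, cl(A) = {c, d}, ∂A = {d}.

Closed sets in (X, τ) are complements of opens:
  closed(X, τ) = {∅, {d}, {c, d}, {d, e}, {c, d, e}}.
int(A) = ⋃ {U ∈ τ : U ⊆ A}. Opens contained in A: ∅, {c}.
Taking the union of these: int(A) = {c}.
cl(A) = ⋂ {C closed : A ⊆ C}. Closed sets containing A: {c, d}, {c, d, e}.
Intersecting these: cl(A) = {c, d}.
∂A = cl(A) ∖ int(A) = {c, d} ∖ {c} = {d}.


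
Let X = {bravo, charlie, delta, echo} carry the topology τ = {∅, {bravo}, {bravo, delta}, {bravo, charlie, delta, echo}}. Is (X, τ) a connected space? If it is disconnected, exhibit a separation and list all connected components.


(X, τ) is connected.

Find clopen sets (U ∈ τ with X ∖ U ∈ τ):
  U = ∅, X ∖ U = {bravo, charlie, delta, echo} — both open, so U is clopen.
  U = {bravo, charlie, delta, echo}, X ∖ U = ∅ — both open, so U is clopen.
Only trivial clopens (∅ and X) exist, so (X, τ) is connected.
Compute connected components by grouping points that agree on all clopens:
  component: {bravo, charlie, delta, echo}


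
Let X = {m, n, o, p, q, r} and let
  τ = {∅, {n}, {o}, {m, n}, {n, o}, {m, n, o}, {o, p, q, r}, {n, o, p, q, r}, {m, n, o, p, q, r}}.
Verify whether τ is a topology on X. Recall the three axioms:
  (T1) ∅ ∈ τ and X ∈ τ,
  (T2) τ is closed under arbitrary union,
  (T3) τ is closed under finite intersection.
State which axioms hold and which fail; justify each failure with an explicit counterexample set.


τ IS a topology on X.

Axiom (T1): ∅ ∈ τ? Yes; X ∈ τ? Yes.
Axiom (T2/T3): check pairwise unions and intersections of members of τ.
All pairwise intersections and unions checked — each lies in τ. Therefore τ satisfies (T1), (T2), (T3): it IS a topology on X.


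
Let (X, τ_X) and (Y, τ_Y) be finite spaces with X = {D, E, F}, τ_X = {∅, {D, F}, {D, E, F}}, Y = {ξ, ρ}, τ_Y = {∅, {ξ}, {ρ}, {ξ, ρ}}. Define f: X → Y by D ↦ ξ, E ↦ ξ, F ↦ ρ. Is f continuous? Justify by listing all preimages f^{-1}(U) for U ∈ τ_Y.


f is NOT continuous.

Compute f^{-1}(U) for each U ∈ τ_Y:
  U = ∅: f^{-1}(U) = ∅ ∈ τ_X ✓.
  U = {ξ}: f^{-1}(U) = {D, E} ∉ τ_X ✗.
  U = {ρ}: f^{-1}(U) = {F} ∉ τ_X ✗.
  U = {ξ, ρ}: f^{-1}(U) = {D, E, F} ∈ τ_X ✓.
Found U = {ξ} with f^{-1}(U) = {D, E} not in τ_X. Therefore f is NOT continuous.


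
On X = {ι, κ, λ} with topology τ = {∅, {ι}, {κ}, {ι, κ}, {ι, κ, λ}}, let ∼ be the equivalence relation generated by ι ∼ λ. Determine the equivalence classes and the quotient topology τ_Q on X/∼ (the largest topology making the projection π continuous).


X/∼ = {[ι=λ], [κ]}; |τ_Q| = 3.

Equivalence classes: [ι=λ], [κ].
Quotient map π: X → X/∼ sends ι ↦ [ι=λ], κ ↦ [κ], λ ↦ [ι=λ].
For each subset V ⊆ X/∼, compute π^{-1}(V) ⊆ X and check whether π^{-1}(V) ∈ τ. V is open in τ_Q iff π^{-1}(V) ∈ τ.
  V = {}: π^{-1}(V) = ∅ ∈ τ ✓.
  V = {[ι=λ]}: π^{-1}(V) = {ι, λ} ∉ τ ✗.
  V = {[κ]}: π^{-1}(V) = {κ} ∈ τ ✓.
  V = {[ι=λ], [κ]}: π^{-1}(V) = {ι, κ, λ} ∈ τ ✓.
Open sets in the quotient: τ_Q = {{}, {[κ]}, {[ι=λ], [κ]}} (3 elements).


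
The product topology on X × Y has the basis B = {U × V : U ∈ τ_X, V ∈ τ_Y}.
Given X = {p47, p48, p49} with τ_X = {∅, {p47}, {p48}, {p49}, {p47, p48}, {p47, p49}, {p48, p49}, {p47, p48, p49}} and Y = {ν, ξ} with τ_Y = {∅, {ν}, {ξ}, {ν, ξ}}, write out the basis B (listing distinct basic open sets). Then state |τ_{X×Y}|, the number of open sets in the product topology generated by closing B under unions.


Basis B = {∅ × ∅, {p47} × {ν}, {p47} × {ξ}, {p48} × {ν}, {p48} × {ξ}, {p49} × {ν}, {p49} × {ξ}, {p47} × {ν, ξ}, {p47, p48} × {ν}, {p47, p49} × {ν}, {p47, p48} × {ξ}, {p47, p49} × {ξ}, {p48} × {ν, ξ}, {p48, p49} × {ν}, {p48, p49} × {ξ}, {p49} × {ν, ξ}, {p47, p48, p49} × {ν}, {p47, p48, p49} × {ξ}, {p47, p48} × {ν, ξ}, {p47, p49} × {ν, ξ}, {p48, p49} × {ν, ξ}, {p47, p48, p49} × {ν, ξ}}; |τ_{X×Y}| = 64.

Enumerate products U × V with U ∈ τ_X, V ∈ τ_Y (deduplicated):
  ∅ × ∅ = {} (∅)
  {p47} × {ν} = {(p47,ν)}
  {p47} × {ξ} = {(p47,ξ)}
  {p48} × {ν} = {(p48,ν)}
  {p48} × {ξ} = {(p48,ξ)}
  {p49} × {ν} = {(p49,ν)}
  {p49} × {ξ} = {(p49,ξ)}
  {p47} × {ν, ξ} = {(p47,ν), (p47,ξ)}
  {p47, p48} × {ν} = {(p47,ν), (p48,ν)}
  {p47, p49} × {ν} = {(p47,ν), (p49,ν)}
  {p47, p48} × {ξ} = {(p47,ξ), (p48,ξ)}
  {p47, p49} × {ξ} = {(p47,ξ), (p49,ξ)}
  {p48} × {ν, ξ} = {(p48,ν), (p48,ξ)}
  {p48, p49} × {ν} = {(p48,ν), (p49,ν)}
  {p48, p49} × {ξ} = {(p48,ξ), (p49,ξ)}
  {p49} × {ν, ξ} = {(p49,ν), (p49,ξ)}
  {p47, p48, p49} × {ν} = {(p47,ν), (p48,ν), (p49,ν)}
  {p47, p48, p49} × {ξ} = {(p47,ξ), (p48,ξ), (p49,ξ)}
  {p47, p48} × {ν, ξ} = {(p47,ν), (p47,ξ), (p48,ν), (p48,ξ)}
  {p47, p49} × {ν, ξ} = {(p47,ν), (p47,ξ), (p49,ν), (p49,ξ)}
  {p48, p49} × {ν, ξ} = {(p48,ν), (p48,ξ), (p49,ν), (p49,ξ)}
  {p47, p48, p49} × {ν, ξ} = {(p47,ν), (p47,ξ), (p48,ν), (p48,ξ), (p49,ν), (p49,ξ)}
These 22 distinct sets form the basis B.
Close under arbitrary unions to get τ_{X×Y}; counting gives |τ_{X×Y}| = 64.


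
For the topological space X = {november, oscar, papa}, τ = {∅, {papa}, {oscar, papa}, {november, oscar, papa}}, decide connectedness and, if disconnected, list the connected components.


(X, τ) is connected.

Find clopen sets (U ∈ τ with X ∖ U ∈ τ):
  U = ∅, X ∖ U = {november, oscar, papa} — both open, so U is clopen.
  U = {november, oscar, papa}, X ∖ U = ∅ — both open, so U is clopen.
Only trivial clopens (∅ and X) exist, so (X, τ) is connected.
Compute connected components by grouping points that agree on all clopens:
  component: {november, oscar, papa}


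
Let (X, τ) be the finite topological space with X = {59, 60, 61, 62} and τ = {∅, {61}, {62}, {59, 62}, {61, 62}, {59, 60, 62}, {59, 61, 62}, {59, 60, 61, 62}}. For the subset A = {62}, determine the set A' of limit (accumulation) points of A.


A' = {59, 60}

For each x ∈ X, list the open sets U ∈ τ with x ∈ U, then check whether U ∩ (A ∖ {x}) ≠ ∅ for every such U.
  x = 59: opens ∋ x are {59, 62}, {59, 60, 62}, {59, 61, 62}, {59, 60, 61, 62}; each meets A ∖ {59}, so x IS a limit point.
  x = 60: opens ∋ x are {59, 60, 62}, {59, 60, 61, 62}; each meets A ∖ {60}, so x IS a limit point.
  x = 61: open {61} ∋ x has {61} ∩ (A ∖ {61}) = ∅, so x is NOT a limit point.
  x = 62: open {62} ∋ x has {62} ∩ (A ∖ {62}) = ∅, so x is NOT a limit point.
Collecting: A' = {59, 60}.


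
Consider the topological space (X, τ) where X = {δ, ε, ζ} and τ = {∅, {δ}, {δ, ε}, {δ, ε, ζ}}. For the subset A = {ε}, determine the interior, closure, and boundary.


int(A) = ∅, cl(A) = {ε, ζ}, ∂A = {ε, ζ}.

Closed sets in (X, τ) are complements of opens:
  closed(X, τ) = {∅, {ζ}, {ε, ζ}, {δ, ε, ζ}}.
int(A) = ⋃ {U ∈ τ : U ⊆ A}. Opens contained in A: ∅.
Taking the union of these: int(A) = ∅.
cl(A) = ⋂ {C closed : A ⊆ C}. Closed sets containing A: {ε, ζ}, {δ, ε, ζ}.
Intersecting these: cl(A) = {ε, ζ}.
∂A = cl(A) ∖ int(A) = {ε, ζ} ∖ ∅ = {ε, ζ}.


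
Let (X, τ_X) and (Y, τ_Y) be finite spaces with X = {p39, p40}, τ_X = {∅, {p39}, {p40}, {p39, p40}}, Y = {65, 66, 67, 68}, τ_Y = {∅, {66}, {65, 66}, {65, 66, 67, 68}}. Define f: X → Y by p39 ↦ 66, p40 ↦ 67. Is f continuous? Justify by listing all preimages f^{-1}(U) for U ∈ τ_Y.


f IS continuous.

Compute f^{-1}(U) for each U ∈ τ_Y:
  U = ∅: f^{-1}(U) = ∅ ∈ τ_X ✓.
  U = {66}: f^{-1}(U) = {p39} ∈ τ_X ✓.
  U = {65, 66}: f^{-1}(U) = {p39} ∈ τ_X ✓.
  U = {65, 66, 67, 68}: f^{-1}(U) = {p39, p40} ∈ τ_X ✓.
Every preimage lies in τ_X, so f IS continuous.


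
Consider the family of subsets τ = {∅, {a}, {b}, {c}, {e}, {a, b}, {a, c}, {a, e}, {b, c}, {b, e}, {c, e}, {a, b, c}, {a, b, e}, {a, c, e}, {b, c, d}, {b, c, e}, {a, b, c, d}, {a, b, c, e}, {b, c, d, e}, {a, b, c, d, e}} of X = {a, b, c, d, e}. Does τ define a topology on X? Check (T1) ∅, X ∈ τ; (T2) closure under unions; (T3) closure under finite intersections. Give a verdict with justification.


τ IS a topology on X.

Axiom (T1): ∅ ∈ τ? Yes; X ∈ τ? Yes.
Axiom (T2/T3): check pairwise unions and intersections of members of τ.
All pairwise intersections and unions checked — each lies in τ. Therefore τ satisfies (T1), (T2), (T3): it IS a topology on X.


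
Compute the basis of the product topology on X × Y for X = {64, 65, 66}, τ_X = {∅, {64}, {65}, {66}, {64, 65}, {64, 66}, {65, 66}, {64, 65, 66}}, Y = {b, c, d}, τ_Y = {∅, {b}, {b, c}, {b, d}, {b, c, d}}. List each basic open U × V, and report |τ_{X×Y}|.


Basis B = {∅ × ∅, {64} × {b}, {65} × {b}, {66} × {b}, {64} × {b, c}, {64} × {b, d}, {64, 65} × {b}, {64, 66} × {b}, {65} × {b, c}, {65} × {b, d}, {65, 66} × {b}, {66} × {b, c}, {66} × {b, d}, {64} × {b, c, d}, {64, 65, 66} × {b}, {65} × {b, c, d}, {66} × {b, c, d}, {64, 65} × {b, c}, {64, 66} × {b, c}, {64, 65} × {b, d}, {64, 66} × {b, d}, {65, 66} × {b, c}, {65, 66} × {b, d}, {64, 65} × {b, c, d}, {64, 66} × {b, c, d}, {64, 65, 66} × {b, c}, {64, 65, 66} × {b, d}, {65, 66} × {b, c, d}, {64, 65, 66} × {b, c, d}}; |τ_{X×Y}| = 125.

Enumerate products U × V with U ∈ τ_X, V ∈ τ_Y (deduplicated):
  ∅ × ∅ = {} (∅)
  {64} × {b} = {(64,b)}
  {65} × {b} = {(65,b)}
  {66} × {b} = {(66,b)}
  {64} × {b, c} = {(64,b), (64,c)}
  {64} × {b, d} = {(64,b), (64,d)}
  {64, 65} × {b} = {(64,b), (65,b)}
  {64, 66} × {b} = {(64,b), (66,b)}
  {65} × {b, c} = {(65,b), (65,c)}
  {65} × {b, d} = {(65,b), (65,d)}
  {65, 66} × {b} = {(65,b), (66,b)}
  {66} × {b, c} = {(66,b), (66,c)}
  {66} × {b, d} = {(66,b), (66,d)}
  {64} × {b, c, d} = {(64,b), (64,c), (64,d)}
  {64, 65, 66} × {b} = {(64,b), (65,b), (66,b)}
  {65} × {b, c, d} = {(65,b), (65,c), (65,d)}
  {66} × {b, c, d} = {(66,b), (66,c), (66,d)}
  {64, 65} × {b, c} = {(64,b), (64,c), (65,b), (65,c)}
  {64, 66} × {b, c} = {(64,b), (64,c), (66,b), (66,c)}
  {64, 65} × {b, d} = {(64,b), (64,d), (65,b), (65,d)}
  {64, 66} × {b, d} = {(64,b), (64,d), (66,b), (66,d)}
  {65, 66} × {b, c} = {(65,b), (65,c), (66,b), (66,c)}
  {65, 66} × {b, d} = {(65,b), (65,d), (66,b), (66,d)}
  {64, 65} × {b, c, d} = {(64,b), (64,c), (64,d), (65,b), (65,c), (65,d)}
  {64, 66} × {b, c, d} = {(64,b), (64,c), (64,d), (66,b), (66,c), (66,d)}
  {64, 65, 66} × {b, c} = {(64,b), (64,c), (65,b), (65,c), (66,b), (66,c)}
  {64, 65, 66} × {b, d} = {(64,b), (64,d), (65,b), (65,d), (66,b), (66,d)}
  {65, 66} × {b, c, d} = {(65,b), (65,c), (65,d), (66,b), (66,c), (66,d)}
  {64, 65, 66} × {b, c, d} = {(64,b), (64,c), (64,d), (65,b), (65,c), (65,d), (66,b), (66,c), (66,d)}
These 29 distinct sets form the basis B.
Close under arbitrary unions to get τ_{X×Y}; counting gives |τ_{X×Y}| = 125.


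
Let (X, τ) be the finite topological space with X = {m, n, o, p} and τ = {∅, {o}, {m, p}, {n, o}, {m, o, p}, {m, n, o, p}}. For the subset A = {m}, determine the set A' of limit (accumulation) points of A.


A' = {p}

For each x ∈ X, list the open sets U ∈ τ with x ∈ U, then check whether U ∩ (A ∖ {x}) ≠ ∅ for every such U.
  x = m: open {m, p} ∋ x has {m, p} ∩ (A ∖ {m}) = ∅, so x is NOT a limit point.
  x = n: open {n, o} ∋ x has {n, o} ∩ (A ∖ {n}) = ∅, so x is NOT a limit point.
  x = o: open {o} ∋ x has {o} ∩ (A ∖ {o}) = ∅, so x is NOT a limit point.
  x = p: opens ∋ x are {m, p}, {m, o, p}, {m, n, o, p}; each meets A ∖ {p}, so x IS a limit point.
Collecting: A' = {p}.


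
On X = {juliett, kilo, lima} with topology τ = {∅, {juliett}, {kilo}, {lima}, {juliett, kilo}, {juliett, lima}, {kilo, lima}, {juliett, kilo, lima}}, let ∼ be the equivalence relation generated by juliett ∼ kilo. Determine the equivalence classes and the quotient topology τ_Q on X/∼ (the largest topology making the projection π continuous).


X/∼ = {[juliett=kilo], [lima]}; |τ_Q| = 4.

Equivalence classes: [juliett=kilo], [lima].
Quotient map π: X → X/∼ sends juliett ↦ [juliett=kilo], kilo ↦ [juliett=kilo], lima ↦ [lima].
For each subset V ⊆ X/∼, compute π^{-1}(V) ⊆ X and check whether π^{-1}(V) ∈ τ. V is open in τ_Q iff π^{-1}(V) ∈ τ.
  V = {}: π^{-1}(V) = ∅ ∈ τ ✓.
  V = {[juliett=kilo]}: π^{-1}(V) = {juliett, kilo} ∈ τ ✓.
  V = {[lima]}: π^{-1}(V) = {lima} ∈ τ ✓.
  V = {[juliett=kilo], [lima]}: π^{-1}(V) = {juliett, kilo, lima} ∈ τ ✓.
Open sets in the quotient: τ_Q = {{}, {[juliett=kilo]}, {[lima]}, {[juliett=kilo], [lima]}} (4 elements).


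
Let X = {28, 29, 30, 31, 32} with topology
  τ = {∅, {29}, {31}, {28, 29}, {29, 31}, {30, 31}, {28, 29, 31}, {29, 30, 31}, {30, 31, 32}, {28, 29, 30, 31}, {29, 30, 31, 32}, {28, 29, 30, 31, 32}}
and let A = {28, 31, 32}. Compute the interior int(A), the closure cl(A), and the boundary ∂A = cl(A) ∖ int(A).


int(A) = {31}, cl(A) = {28, 30, 31, 32}, ∂A = {28, 30, 32}.

Closed sets in (X, τ) are complements of opens:
  closed(X, τ) = {∅, {28}, {32}, {28, 29}, {28, 32}, {30, 32}, {28, 29, 32}, {28, 30, 32}, {30, 31, 32}, {28, 29, 30, 32}, {28, 30, 31, 32}, {28, 29, 30, 31, 32}}.
int(A) = ⋃ {U ∈ τ : U ⊆ A}. Opens contained in A: ∅, {31}.
Taking the union of these: int(A) = {31}.
cl(A) = ⋂ {C closed : A ⊆ C}. Closed sets containing A: {28, 30, 31, 32}, {28, 29, 30, 31, 32}.
Intersecting these: cl(A) = {28, 30, 31, 32}.
∂A = cl(A) ∖ int(A) = {28, 30, 31, 32} ∖ {31} = {28, 30, 32}.


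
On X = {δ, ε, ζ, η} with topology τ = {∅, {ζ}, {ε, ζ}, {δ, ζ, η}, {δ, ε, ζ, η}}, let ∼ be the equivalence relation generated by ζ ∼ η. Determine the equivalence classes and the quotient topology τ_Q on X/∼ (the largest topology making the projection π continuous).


X/∼ = {[δ], [ε], [ζ=η]}; |τ_Q| = 3.

Equivalence classes: [δ], [ε], [ζ=η].
Quotient map π: X → X/∼ sends δ ↦ [δ], ε ↦ [ε], ζ ↦ [ζ=η], η ↦ [ζ=η].
For each subset V ⊆ X/∼, compute π^{-1}(V) ⊆ X and check whether π^{-1}(V) ∈ τ. V is open in τ_Q iff π^{-1}(V) ∈ τ.
  V = {}: π^{-1}(V) = ∅ ∈ τ ✓.
  V = {[δ]}: π^{-1}(V) = {δ} ∉ τ ✗.
  V = {[ε]}: π^{-1}(V) = {ε} ∉ τ ✗.
  V = {[δ], [ε]}: π^{-1}(V) = {δ, ε} ∉ τ ✗.
  V = {[ζ=η]}: π^{-1}(V) = {ζ, η} ∉ τ ✗.
  V = {[δ], [ζ=η]}: π^{-1}(V) = {δ, ζ, η} ∈ τ ✓.
  V = {[ε], [ζ=η]}: π^{-1}(V) = {ε, ζ, η} ∉ τ ✗.
  V = {[δ], [ε], [ζ=η]}: π^{-1}(V) = {δ, ε, ζ, η} ∈ τ ✓.
Open sets in the quotient: τ_Q = {{}, {[δ], [ζ=η]}, {[δ], [ε], [ζ=η]}} (3 elements).


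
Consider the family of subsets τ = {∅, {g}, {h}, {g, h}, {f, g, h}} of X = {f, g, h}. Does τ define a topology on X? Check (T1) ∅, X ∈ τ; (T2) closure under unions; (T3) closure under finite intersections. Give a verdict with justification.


τ IS a topology on X.

Axiom (T1): ∅ ∈ τ? Yes; X ∈ τ? Yes.
Axiom (T2/T3): check pairwise unions and intersections of members of τ.
All pairwise intersections and unions checked — each lies in τ. Therefore τ satisfies (T1), (T2), (T3): it IS a topology on X.


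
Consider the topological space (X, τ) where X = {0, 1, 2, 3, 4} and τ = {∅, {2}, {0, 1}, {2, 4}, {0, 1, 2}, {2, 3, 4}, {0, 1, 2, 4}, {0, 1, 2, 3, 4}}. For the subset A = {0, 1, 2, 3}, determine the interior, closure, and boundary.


int(A) = {0, 1, 2}, cl(A) = {0, 1, 2, 3, 4}, ∂A = {3, 4}.

Closed sets in (X, τ) are complements of opens:
  closed(X, τ) = {∅, {3}, {0, 1}, {3, 4}, {0, 1, 3}, {2, 3, 4}, {0, 1, 3, 4}, {0, 1, 2, 3, 4}}.
int(A) = ⋃ {U ∈ τ : U ⊆ A}. Opens contained in A: ∅, {2}, {0, 1}, {0, 1, 2}.
Taking the union of these: int(A) = {0, 1, 2}.
cl(A) = ⋂ {C closed : A ⊆ C}. Closed sets containing A: {0, 1, 2, 3, 4}.
Intersecting these: cl(A) = {0, 1, 2, 3, 4}.
∂A = cl(A) ∖ int(A) = {0, 1, 2, 3, 4} ∖ {0, 1, 2} = {3, 4}.


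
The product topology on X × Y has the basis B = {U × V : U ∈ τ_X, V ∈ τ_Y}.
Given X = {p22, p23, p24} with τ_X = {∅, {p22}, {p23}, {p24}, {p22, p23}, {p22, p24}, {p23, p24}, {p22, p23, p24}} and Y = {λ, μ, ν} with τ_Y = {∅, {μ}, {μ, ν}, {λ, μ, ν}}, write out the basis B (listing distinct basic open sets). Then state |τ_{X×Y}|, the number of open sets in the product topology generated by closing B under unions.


Basis B = {∅ × ∅, {p22} × {μ}, {p23} × {μ}, {p24} × {μ}, {p22} × {μ, ν}, {p22, p23} × {μ}, {p22, p24} × {μ}, {p23} × {μ, ν}, {p23, p24} × {μ}, {p24} × {μ, ν}, {p22} × {λ, μ, ν}, {p22, p23, p24} × {μ}, {p23} × {λ, μ, ν}, {p24} × {λ, μ, ν}, {p22, p23} × {μ, ν}, {p22, p24} × {μ, ν}, {p23, p24} × {μ, ν}, {p22, p23} × {λ, μ, ν}, {p22, p24} × {λ, μ, ν}, {p22, p23, p24} × {μ, ν}, {p23, p24} × {λ, μ, ν}, {p22, p23, p24} × {λ, μ, ν}}; |τ_{X×Y}| = 64.

Enumerate products U × V with U ∈ τ_X, V ∈ τ_Y (deduplicated):
  ∅ × ∅ = {} (∅)
  {p22} × {μ} = {(p22,μ)}
  {p23} × {μ} = {(p23,μ)}
  {p24} × {μ} = {(p24,μ)}
  {p22} × {μ, ν} = {(p22,μ), (p22,ν)}
  {p22, p23} × {μ} = {(p22,μ), (p23,μ)}
  {p22, p24} × {μ} = {(p22,μ), (p24,μ)}
  {p23} × {μ, ν} = {(p23,μ), (p23,ν)}
  {p23, p24} × {μ} = {(p23,μ), (p24,μ)}
  {p24} × {μ, ν} = {(p24,μ), (p24,ν)}
  {p22} × {λ, μ, ν} = {(p22,λ), (p22,μ), (p22,ν)}
  {p22, p23, p24} × {μ} = {(p22,μ), (p23,μ), (p24,μ)}
  {p23} × {λ, μ, ν} = {(p23,λ), (p23,μ), (p23,ν)}
  {p24} × {λ, μ, ν} = {(p24,λ), (p24,μ), (p24,ν)}
  {p22, p23} × {μ, ν} = {(p22,μ), (p22,ν), (p23,μ), (p23,ν)}
  {p22, p24} × {μ, ν} = {(p22,μ), (p22,ν), (p24,μ), (p24,ν)}
  {p23, p24} × {μ, ν} = {(p23,μ), (p23,ν), (p24,μ), (p24,ν)}
  {p22, p23} × {λ, μ, ν} = {(p22,λ), (p22,μ), (p22,ν), (p23,λ), (p23,μ), (p23,ν)}
  {p22, p24} × {λ, μ, ν} = {(p22,λ), (p22,μ), (p22,ν), (p24,λ), (p24,μ), (p24,ν)}
  {p22, p23, p24} × {μ, ν} = {(p22,μ), (p22,ν), (p23,μ), (p23,ν), (p24,μ), (p24,ν)}
  {p23, p24} × {λ, μ, ν} = {(p23,λ), (p23,μ), (p23,ν), (p24,λ), (p24,μ), (p24,ν)}
  {p22, p23, p24} × {λ, μ, ν} = {(p22,λ), (p22,μ), (p22,ν), (p23,λ), (p23,μ), (p23,ν), (p24,λ), (p24,μ), (p24,ν)}
These 22 distinct sets form the basis B.
Close under arbitrary unions to get τ_{X×Y}; counting gives |τ_{X×Y}| = 64.


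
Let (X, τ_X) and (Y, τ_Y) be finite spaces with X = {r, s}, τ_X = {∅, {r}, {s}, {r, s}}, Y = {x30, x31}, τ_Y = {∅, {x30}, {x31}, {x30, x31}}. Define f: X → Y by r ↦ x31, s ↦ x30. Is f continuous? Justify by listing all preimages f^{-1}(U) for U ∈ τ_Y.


f IS continuous.

Compute f^{-1}(U) for each U ∈ τ_Y:
  U = ∅: f^{-1}(U) = ∅ ∈ τ_X ✓.
  U = {x30}: f^{-1}(U) = {s} ∈ τ_X ✓.
  U = {x31}: f^{-1}(U) = {r} ∈ τ_X ✓.
  U = {x30, x31}: f^{-1}(U) = {r, s} ∈ τ_X ✓.
Every preimage lies in τ_X, so f IS continuous.


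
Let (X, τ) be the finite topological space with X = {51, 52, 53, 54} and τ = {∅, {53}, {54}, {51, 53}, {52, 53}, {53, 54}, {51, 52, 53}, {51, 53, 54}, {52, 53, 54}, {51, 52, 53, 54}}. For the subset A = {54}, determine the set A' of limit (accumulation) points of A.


A' = ∅

For each x ∈ X, list the open sets U ∈ τ with x ∈ U, then check whether U ∩ (A ∖ {x}) ≠ ∅ for every such U.
  x = 51: open {51, 53} ∋ x has {51, 53} ∩ (A ∖ {51}) = ∅, so x is NOT a limit point.
  x = 52: open {52, 53} ∋ x has {52, 53} ∩ (A ∖ {52}) = ∅, so x is NOT a limit point.
  x = 53: open {53} ∋ x has {53} ∩ (A ∖ {53}) = ∅, so x is NOT a limit point.
  x = 54: open {54} ∋ x has {54} ∩ (A ∖ {54}) = ∅, so x is NOT a limit point.
Collecting: A' = ∅.


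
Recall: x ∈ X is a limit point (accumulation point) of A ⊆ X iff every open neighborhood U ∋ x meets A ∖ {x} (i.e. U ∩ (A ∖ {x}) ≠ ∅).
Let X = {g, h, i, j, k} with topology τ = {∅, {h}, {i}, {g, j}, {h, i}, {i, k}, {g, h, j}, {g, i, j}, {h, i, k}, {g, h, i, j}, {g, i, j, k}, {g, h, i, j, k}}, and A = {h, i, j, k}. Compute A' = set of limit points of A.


A' = {g, k}

For each x ∈ X, list the open sets U ∈ τ with x ∈ U, then check whether U ∩ (A ∖ {x}) ≠ ∅ for every such U.
  x = g: opens ∋ x are {g, j}, {g, h, j}, {g, i, j}, {g, h, i, j}, {g, i, j, k}, {g, h, i, j, k}; each meets A ∖ {g}, so x IS a limit point.
  x = h: open {h} ∋ x has {h} ∩ (A ∖ {h}) = ∅, so x is NOT a limit point.
  x = i: open {i} ∋ x has {i} ∩ (A ∖ {i}) = ∅, so x is NOT a limit point.
  x = j: open {g, j} ∋ x has {g, j} ∩ (A ∖ {j}) = ∅, so x is NOT a limit point.
  x = k: opens ∋ x are {i, k}, {h, i, k}, {g, i, j, k}, {g, h, i, j, k}; each meets A ∖ {k}, so x IS a limit point.
Collecting: A' = {g, k}.


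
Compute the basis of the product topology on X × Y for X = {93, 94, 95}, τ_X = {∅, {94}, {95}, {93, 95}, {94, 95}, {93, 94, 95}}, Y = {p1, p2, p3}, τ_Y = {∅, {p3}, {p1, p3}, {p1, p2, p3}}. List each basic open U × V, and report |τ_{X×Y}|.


Basis B = {∅ × ∅, {94} × {p3}, {95} × {p3}, {93, 95} × {p3}, {94} × {p1, p3}, {94, 95} × {p3}, {95} × {p1, p3}, {93, 94, 95} × {p3}, {94} × {p1, p2, p3}, {95} × {p1, p2, p3}, {93, 95} × {p1, p3}, {94, 95} × {p1, p3}, {93, 95} × {p1, p2, p3}, {93, 94, 95} × {p1, p3}, {94, 95} × {p1, p2, p3}, {93, 94, 95} × {p1, p2, p3}}; |τ_{X×Y}| = 40.

Enumerate products U × V with U ∈ τ_X, V ∈ τ_Y (deduplicated):
  ∅ × ∅ = {} (∅)
  {94} × {p3} = {(94,p3)}
  {95} × {p3} = {(95,p3)}
  {93, 95} × {p3} = {(93,p3), (95,p3)}
  {94} × {p1, p3} = {(94,p1), (94,p3)}
  {94, 95} × {p3} = {(94,p3), (95,p3)}
  {95} × {p1, p3} = {(95,p1), (95,p3)}
  {93, 94, 95} × {p3} = {(93,p3), (94,p3), (95,p3)}
  {94} × {p1, p2, p3} = {(94,p1), (94,p2), (94,p3)}
  {95} × {p1, p2, p3} = {(95,p1), (95,p2), (95,p3)}
  {93, 95} × {p1, p3} = {(93,p1), (93,p3), (95,p1), (95,p3)}
  {94, 95} × {p1, p3} = {(94,p1), (94,p3), (95,p1), (95,p3)}
  {93, 95} × {p1, p2, p3} = {(93,p1), (93,p2), (93,p3), (95,p1), (95,p2), (95,p3)}
  {93, 94, 95} × {p1, p3} = {(93,p1), (93,p3), (94,p1), (94,p3), (95,p1), (95,p3)}
  {94, 95} × {p1, p2, p3} = {(94,p1), (94,p2), (94,p3), (95,p1), (95,p2), (95,p3)}
  {93, 94, 95} × {p1, p2, p3} = {(93,p1), (93,p2), (93,p3), (94,p1), (94,p2), (94,p3), (95,p1), (95,p2), (95,p3)}
These 16 distinct sets form the basis B.
Close under arbitrary unions to get τ_{X×Y}; counting gives |τ_{X×Y}| = 40.


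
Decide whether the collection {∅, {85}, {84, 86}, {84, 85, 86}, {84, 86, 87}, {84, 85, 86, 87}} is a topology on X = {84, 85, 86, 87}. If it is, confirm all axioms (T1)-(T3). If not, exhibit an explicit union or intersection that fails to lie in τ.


τ IS a topology on X.

Axiom (T1): ∅ ∈ τ? Yes; X ∈ τ? Yes.
Axiom (T2/T3): check pairwise unions and intersections of members of τ.
All pairwise intersections and unions checked — each lies in τ. Therefore τ satisfies (T1), (T2), (T3): it IS a topology on X.


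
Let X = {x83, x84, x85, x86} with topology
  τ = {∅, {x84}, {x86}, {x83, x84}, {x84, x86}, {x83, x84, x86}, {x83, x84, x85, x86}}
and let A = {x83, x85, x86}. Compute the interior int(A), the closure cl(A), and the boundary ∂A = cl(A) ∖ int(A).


int(A) = {x86}, cl(A) = {x83, x85, x86}, ∂A = {x83, x85}.

Closed sets in (X, τ) are complements of opens:
  closed(X, τ) = {∅, {x85}, {x83, x85}, {x85, x86}, {x83, x84, x85}, {x83, x85, x86}, {x83, x84, x85, x86}}.
int(A) = ⋃ {U ∈ τ : U ⊆ A}. Opens contained in A: ∅, {x86}.
Taking the union of these: int(A) = {x86}.
cl(A) = ⋂ {C closed : A ⊆ C}. Closed sets containing A: {x83, x85, x86}, {x83, x84, x85, x86}.
Intersecting these: cl(A) = {x83, x85, x86}.
∂A = cl(A) ∖ int(A) = {x83, x85, x86} ∖ {x86} = {x83, x85}.


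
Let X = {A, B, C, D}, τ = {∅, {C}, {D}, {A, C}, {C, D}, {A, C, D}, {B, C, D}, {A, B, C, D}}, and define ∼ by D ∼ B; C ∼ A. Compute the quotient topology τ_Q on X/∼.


X/∼ = {[A=C], [B=D]}; |τ_Q| = 3.

Equivalence classes: [A=C], [B=D].
Quotient map π: X → X/∼ sends A ↦ [A=C], B ↦ [B=D], C ↦ [A=C], D ↦ [B=D].
For each subset V ⊆ X/∼, compute π^{-1}(V) ⊆ X and check whether π^{-1}(V) ∈ τ. V is open in τ_Q iff π^{-1}(V) ∈ τ.
  V = {}: π^{-1}(V) = ∅ ∈ τ ✓.
  V = {[A=C]}: π^{-1}(V) = {A, C} ∈ τ ✓.
  V = {[B=D]}: π^{-1}(V) = {B, D} ∉ τ ✗.
  V = {[A=C], [B=D]}: π^{-1}(V) = {A, B, C, D} ∈ τ ✓.
Open sets in the quotient: τ_Q = {{}, {[A=C]}, {[A=C], [B=D]}} (3 elements).


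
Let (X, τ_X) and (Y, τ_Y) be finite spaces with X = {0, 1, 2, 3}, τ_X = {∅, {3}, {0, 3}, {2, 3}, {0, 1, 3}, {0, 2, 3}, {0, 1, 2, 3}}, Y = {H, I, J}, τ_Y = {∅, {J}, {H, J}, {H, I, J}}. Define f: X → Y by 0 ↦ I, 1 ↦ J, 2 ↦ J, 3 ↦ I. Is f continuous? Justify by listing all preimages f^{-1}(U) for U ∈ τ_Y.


f is NOT continuous.

Compute f^{-1}(U) for each U ∈ τ_Y:
  U = ∅: f^{-1}(U) = ∅ ∈ τ_X ✓.
  U = {J}: f^{-1}(U) = {1, 2} ∉ τ_X ✗.
  U = {H, J}: f^{-1}(U) = {1, 2} ∉ τ_X ✗.
  U = {H, I, J}: f^{-1}(U) = {0, 1, 2, 3} ∈ τ_X ✓.
Found U = {J} with f^{-1}(U) = {1, 2} not in τ_X. Therefore f is NOT continuous.


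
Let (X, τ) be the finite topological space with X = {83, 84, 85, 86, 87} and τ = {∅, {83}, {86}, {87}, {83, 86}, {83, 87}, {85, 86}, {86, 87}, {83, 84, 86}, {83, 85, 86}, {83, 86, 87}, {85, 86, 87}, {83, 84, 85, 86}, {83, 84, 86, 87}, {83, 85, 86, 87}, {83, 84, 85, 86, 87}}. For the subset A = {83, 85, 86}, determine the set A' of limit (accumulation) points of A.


A' = {84, 85}

For each x ∈ X, list the open sets U ∈ τ with x ∈ U, then check whether U ∩ (A ∖ {x}) ≠ ∅ for every such U.
  x = 83: open {83} ∋ x has {83} ∩ (A ∖ {83}) = ∅, so x is NOT a limit point.
  x = 84: opens ∋ x are {83, 84, 86}, {83, 84, 85, 86}, {83, 84, 86, 87}, {83, 84, 85, 86, 87}; each meets A ∖ {84}, so x IS a limit point.
  x = 85: opens ∋ x are {85, 86}, {83, 85, 86}, {85, 86, 87}, {83, 84, 85, 86}, {83, 85, 86, 87}, {83, 84, 85, 86, 87}; each meets A ∖ {85}, so x IS a limit point.
  x = 86: open {86} ∋ x has {86} ∩ (A ∖ {86}) = ∅, so x is NOT a limit point.
  x = 87: open {87} ∋ x has {87} ∩ (A ∖ {87}) = ∅, so x is NOT a limit point.
Collecting: A' = {84, 85}.


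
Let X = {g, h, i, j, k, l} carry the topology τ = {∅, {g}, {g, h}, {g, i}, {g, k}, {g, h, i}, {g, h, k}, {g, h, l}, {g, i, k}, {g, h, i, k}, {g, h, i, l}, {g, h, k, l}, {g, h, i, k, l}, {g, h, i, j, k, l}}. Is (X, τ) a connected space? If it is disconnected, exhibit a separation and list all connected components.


(X, τ) is connected.

Find clopen sets (U ∈ τ with X ∖ U ∈ τ):
  U = ∅, X ∖ U = {g, h, i, j, k, l} — both open, so U is clopen.
  U = {g, h, i, j, k, l}, X ∖ U = ∅ — both open, so U is clopen.
Only trivial clopens (∅ and X) exist, so (X, τ) is connected.
Compute connected components by grouping points that agree on all clopens:
  component: {g, h, i, j, k, l}


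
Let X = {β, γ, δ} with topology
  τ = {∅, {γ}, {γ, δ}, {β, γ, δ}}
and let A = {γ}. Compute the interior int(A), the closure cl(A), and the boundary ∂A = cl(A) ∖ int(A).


int(A) = {γ}, cl(A) = {β, γ, δ}, ∂A = {β, δ}.

Closed sets in (X, τ) are complements of opens:
  closed(X, τ) = {∅, {β}, {β, δ}, {β, γ, δ}}.
int(A) = ⋃ {U ∈ τ : U ⊆ A}. Opens contained in A: ∅, {γ}.
Taking the union of these: int(A) = {γ}.
cl(A) = ⋂ {C closed : A ⊆ C}. Closed sets containing A: {β, γ, δ}.
Intersecting these: cl(A) = {β, γ, δ}.
∂A = cl(A) ∖ int(A) = {β, γ, δ} ∖ {γ} = {β, δ}.


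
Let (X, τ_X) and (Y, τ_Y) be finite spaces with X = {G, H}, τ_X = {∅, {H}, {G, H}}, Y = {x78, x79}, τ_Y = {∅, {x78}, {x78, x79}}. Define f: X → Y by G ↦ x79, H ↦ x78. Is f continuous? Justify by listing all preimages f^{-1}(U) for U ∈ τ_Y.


f IS continuous.

Compute f^{-1}(U) for each U ∈ τ_Y:
  U = ∅: f^{-1}(U) = ∅ ∈ τ_X ✓.
  U = {x78}: f^{-1}(U) = {H} ∈ τ_X ✓.
  U = {x78, x79}: f^{-1}(U) = {G, H} ∈ τ_X ✓.
Every preimage lies in τ_X, so f IS continuous.


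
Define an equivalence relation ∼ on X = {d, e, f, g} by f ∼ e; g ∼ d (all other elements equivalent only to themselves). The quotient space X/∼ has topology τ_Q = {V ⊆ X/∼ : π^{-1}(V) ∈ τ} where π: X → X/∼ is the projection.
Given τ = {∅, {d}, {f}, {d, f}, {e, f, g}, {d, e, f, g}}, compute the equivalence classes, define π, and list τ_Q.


X/∼ = {[d=g], [e=f]}; |τ_Q| = 2.

Equivalence classes: [d=g], [e=f].
Quotient map π: X → X/∼ sends d ↦ [d=g], e ↦ [e=f], f ↦ [e=f], g ↦ [d=g].
For each subset V ⊆ X/∼, compute π^{-1}(V) ⊆ X and check whether π^{-1}(V) ∈ τ. V is open in τ_Q iff π^{-1}(V) ∈ τ.
  V = {}: π^{-1}(V) = ∅ ∈ τ ✓.
  V = {[d=g]}: π^{-1}(V) = {d, g} ∉ τ ✗.
  V = {[e=f]}: π^{-1}(V) = {e, f} ∉ τ ✗.
  V = {[d=g], [e=f]}: π^{-1}(V) = {d, e, f, g} ∈ τ ✓.
Open sets in the quotient: τ_Q = {{}, {[d=g], [e=f]}} (2 elements).


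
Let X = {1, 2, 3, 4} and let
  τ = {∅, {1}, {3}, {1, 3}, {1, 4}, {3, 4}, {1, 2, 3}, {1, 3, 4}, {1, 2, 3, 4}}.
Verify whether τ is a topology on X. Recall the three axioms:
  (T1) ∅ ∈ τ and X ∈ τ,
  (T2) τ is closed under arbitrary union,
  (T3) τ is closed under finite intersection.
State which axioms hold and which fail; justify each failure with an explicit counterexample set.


τ is NOT a topology on X.

Axiom (T1): ∅ ∈ τ? Yes; X ∈ τ? Yes.
Axiom (T2/T3): check pairwise unions and intersections of members of τ.
Counterexample for (T3): {1, 4} ∩ {3, 4} = {4} ∉ τ. Therefore τ is NOT a topology.


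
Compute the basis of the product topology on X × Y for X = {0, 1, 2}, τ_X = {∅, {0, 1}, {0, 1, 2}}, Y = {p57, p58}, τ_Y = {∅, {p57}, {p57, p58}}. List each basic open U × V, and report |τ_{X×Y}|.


Basis B = {∅ × ∅, {0, 1} × {p57}, {0, 1, 2} × {p57}, {0, 1} × {p57, p58}, {0, 1, 2} × {p57, p58}}; |τ_{X×Y}| = 6.

Enumerate products U × V with U ∈ τ_X, V ∈ τ_Y (deduplicated):
  ∅ × ∅ = {} (∅)
  {0, 1} × {p57} = {(0,p57), (1,p57)}
  {0, 1, 2} × {p57} = {(0,p57), (1,p57), (2,p57)}
  {0, 1} × {p57, p58} = {(0,p57), (0,p58), (1,p57), (1,p58)}
  {0, 1, 2} × {p57, p58} = {(0,p57), (0,p58), (1,p57), (1,p58), (2,p57), (2,p58)}
These 5 distinct sets form the basis B.
Close under arbitrary unions to get τ_{X×Y}; counting gives |τ_{X×Y}| = 6.


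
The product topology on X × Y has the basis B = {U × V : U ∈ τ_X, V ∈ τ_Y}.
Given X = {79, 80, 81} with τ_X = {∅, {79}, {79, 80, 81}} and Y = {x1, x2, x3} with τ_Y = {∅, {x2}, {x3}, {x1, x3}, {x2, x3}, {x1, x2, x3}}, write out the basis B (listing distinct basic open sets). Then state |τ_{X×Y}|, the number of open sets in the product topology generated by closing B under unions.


Basis B = {∅ × ∅, {79} × {x2}, {79} × {x3}, {79} × {x1, x3}, {79} × {x2, x3}, {79} × {x1, x2, x3}, {79, 80, 81} × {x2}, {79, 80, 81} × {x3}, {79, 80, 81} × {x1, x3}, {79, 80, 81} × {x2, x3}, {79, 80, 81} × {x1, x2, x3}}; |τ_{X×Y}| = 18.

Enumerate products U × V with U ∈ τ_X, V ∈ τ_Y (deduplicated):
  ∅ × ∅ = {} (∅)
  {79} × {x2} = {(79,x2)}
  {79} × {x3} = {(79,x3)}
  {79} × {x1, x3} = {(79,x1), (79,x3)}
  {79} × {x2, x3} = {(79,x2), (79,x3)}
  {79} × {x1, x2, x3} = {(79,x1), (79,x2), (79,x3)}
  {79, 80, 81} × {x2} = {(79,x2), (80,x2), (81,x2)}
  {79, 80, 81} × {x3} = {(79,x3), (80,x3), (81,x3)}
  {79, 80, 81} × {x1, x3} = {(79,x1), (79,x3), (80,x1), (80,x3), (81,x1), (81,x3)}
  {79, 80, 81} × {x2, x3} = {(79,x2), (79,x3), (80,x2), (80,x3), (81,x2), (81,x3)}
  {79, 80, 81} × {x1, x2, x3} = {(79,x1), (79,x2), (79,x3), (80,x1), (80,x2), (80,x3), (81,x1), (81,x2), (81,x3)}
These 11 distinct sets form the basis B.
Close under arbitrary unions to get τ_{X×Y}; counting gives |τ_{X×Y}| = 18.


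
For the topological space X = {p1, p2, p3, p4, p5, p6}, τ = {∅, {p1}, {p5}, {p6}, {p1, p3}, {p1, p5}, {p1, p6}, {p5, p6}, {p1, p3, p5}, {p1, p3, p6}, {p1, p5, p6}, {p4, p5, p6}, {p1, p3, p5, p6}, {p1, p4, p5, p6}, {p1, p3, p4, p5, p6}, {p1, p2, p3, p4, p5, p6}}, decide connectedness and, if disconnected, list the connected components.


(X, τ) is connected.

Find clopen sets (U ∈ τ with X ∖ U ∈ τ):
  U = ∅, X ∖ U = {p1, p2, p3, p4, p5, p6} — both open, so U is clopen.
  U = {p1, p2, p3, p4, p5, p6}, X ∖ U = ∅ — both open, so U is clopen.
Only trivial clopens (∅ and X) exist, so (X, τ) is connected.
Compute connected components by grouping points that agree on all clopens:
  component: {p1, p2, p3, p4, p5, p6}


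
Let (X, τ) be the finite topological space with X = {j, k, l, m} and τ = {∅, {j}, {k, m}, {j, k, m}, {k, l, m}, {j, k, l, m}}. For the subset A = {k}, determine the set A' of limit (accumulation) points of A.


A' = {l, m}

For each x ∈ X, list the open sets U ∈ τ with x ∈ U, then check whether U ∩ (A ∖ {x}) ≠ ∅ for every such U.
  x = j: open {j} ∋ x has {j} ∩ (A ∖ {j}) = ∅, so x is NOT a limit point.
  x = k: open {k, m} ∋ x has {k, m} ∩ (A ∖ {k}) = ∅, so x is NOT a limit point.
  x = l: opens ∋ x are {k, l, m}, {j, k, l, m}; each meets A ∖ {l}, so x IS a limit point.
  x = m: opens ∋ x are {k, m}, {j, k, m}, {k, l, m}, {j, k, l, m}; each meets A ∖ {m}, so x IS a limit point.
Collecting: A' = {l, m}.


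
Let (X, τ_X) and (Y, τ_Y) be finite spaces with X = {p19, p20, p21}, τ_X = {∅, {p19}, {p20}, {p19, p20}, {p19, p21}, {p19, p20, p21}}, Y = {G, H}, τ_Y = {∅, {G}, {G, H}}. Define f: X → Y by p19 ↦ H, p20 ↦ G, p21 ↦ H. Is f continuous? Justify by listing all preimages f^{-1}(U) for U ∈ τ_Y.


f IS continuous.

Compute f^{-1}(U) for each U ∈ τ_Y:
  U = ∅: f^{-1}(U) = ∅ ∈ τ_X ✓.
  U = {G}: f^{-1}(U) = {p20} ∈ τ_X ✓.
  U = {G, H}: f^{-1}(U) = {p19, p20, p21} ∈ τ_X ✓.
Every preimage lies in τ_X, so f IS continuous.


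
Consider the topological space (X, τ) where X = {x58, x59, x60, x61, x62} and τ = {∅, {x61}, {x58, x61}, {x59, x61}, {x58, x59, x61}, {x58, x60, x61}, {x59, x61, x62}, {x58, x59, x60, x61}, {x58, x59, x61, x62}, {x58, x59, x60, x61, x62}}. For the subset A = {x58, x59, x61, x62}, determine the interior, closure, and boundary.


int(A) = {x58, x59, x61, x62}, cl(A) = {x58, x59, x60, x61, x62}, ∂A = {x60}.

Closed sets in (X, τ) are complements of opens:
  closed(X, τ) = {∅, {x60}, {x62}, {x58, x60}, {x59, x62}, {x60, x62}, {x58, x60, x62}, {x59, x60, x62}, {x58, x59, x60, x62}, {x58, x59, x60, x61, x62}}.
int(A) = ⋃ {U ∈ τ : U ⊆ A}. Opens contained in A: ∅, {x61}, {x58, x61}, {x59, x61}, {x58, x59, x61}, {x59, x61, x62}, {x58, x59, x61, x62}.
Taking the union of these: int(A) = {x58, x59, x61, x62}.
cl(A) = ⋂ {C closed : A ⊆ C}. Closed sets containing A: {x58, x59, x60, x61, x62}.
Intersecting these: cl(A) = {x58, x59, x60, x61, x62}.
∂A = cl(A) ∖ int(A) = {x58, x59, x60, x61, x62} ∖ {x58, x59, x61, x62} = {x60}.


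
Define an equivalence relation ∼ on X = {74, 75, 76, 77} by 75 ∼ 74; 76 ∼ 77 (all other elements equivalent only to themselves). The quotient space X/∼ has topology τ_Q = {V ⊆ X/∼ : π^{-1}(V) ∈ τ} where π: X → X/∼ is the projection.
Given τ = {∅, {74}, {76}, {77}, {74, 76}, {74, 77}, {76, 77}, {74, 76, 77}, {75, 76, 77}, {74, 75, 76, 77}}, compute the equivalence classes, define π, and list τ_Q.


X/∼ = {[74=75], [76=77]}; |τ_Q| = 3.

Equivalence classes: [74=75], [76=77].
Quotient map π: X → X/∼ sends 74 ↦ [74=75], 75 ↦ [74=75], 76 ↦ [76=77], 77 ↦ [76=77].
For each subset V ⊆ X/∼, compute π^{-1}(V) ⊆ X and check whether π^{-1}(V) ∈ τ. V is open in τ_Q iff π^{-1}(V) ∈ τ.
  V = {}: π^{-1}(V) = ∅ ∈ τ ✓.
  V = {[74=75]}: π^{-1}(V) = {74, 75} ∉ τ ✗.
  V = {[76=77]}: π^{-1}(V) = {76, 77} ∈ τ ✓.
  V = {[74=75], [76=77]}: π^{-1}(V) = {74, 75, 76, 77} ∈ τ ✓.
Open sets in the quotient: τ_Q = {{}, {[76=77]}, {[74=75], [76=77]}} (3 elements).
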